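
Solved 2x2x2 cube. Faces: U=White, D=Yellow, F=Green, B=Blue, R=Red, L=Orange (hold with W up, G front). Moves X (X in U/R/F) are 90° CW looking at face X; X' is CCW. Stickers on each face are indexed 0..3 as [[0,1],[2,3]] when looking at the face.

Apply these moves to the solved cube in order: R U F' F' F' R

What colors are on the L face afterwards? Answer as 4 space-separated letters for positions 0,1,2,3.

After move 1 (R): R=RRRR U=WGWG F=GYGY D=YBYB B=WBWB
After move 2 (U): U=WWGG F=RRGY R=WBRR B=OOWB L=GYOO
After move 3 (F'): F=RYRG U=WWWR R=BBYR D=YOYB L=GGOG
After move 4 (F'): F=YGRR U=WWBY R=OBYR D=GGYB L=GROW
After move 5 (F'): F=GRYR U=WWOY R=GBGR D=RWYB L=GYOB
After move 6 (R): R=GGRB U=WROR F=GWYB D=RWYO B=YOWB
Query: L face = GYOB

Answer: G Y O B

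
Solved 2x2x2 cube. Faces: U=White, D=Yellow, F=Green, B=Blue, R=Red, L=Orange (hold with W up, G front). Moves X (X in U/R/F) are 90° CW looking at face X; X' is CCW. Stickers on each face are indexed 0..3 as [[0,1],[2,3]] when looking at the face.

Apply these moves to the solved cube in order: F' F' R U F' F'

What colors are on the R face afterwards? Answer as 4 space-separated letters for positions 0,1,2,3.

Answer: R B W R

Derivation:
After move 1 (F'): F=GGGG U=WWRR R=YRYR D=OOYY L=OWOW
After move 2 (F'): F=GGGG U=WWYY R=OROR D=WWYY L=OROR
After move 3 (R): R=OORR U=WGYG F=GWGY D=WBYB B=YBWB
After move 4 (U): U=YWGG F=OOGY R=YBRR B=ORWB L=GWOR
After move 5 (F'): F=OYOG U=YWYR R=BBWR D=WRYB L=GGOG
After move 6 (F'): F=YGOO U=YWBW R=RBWR D=GGYB L=GROY
Query: R face = RBWR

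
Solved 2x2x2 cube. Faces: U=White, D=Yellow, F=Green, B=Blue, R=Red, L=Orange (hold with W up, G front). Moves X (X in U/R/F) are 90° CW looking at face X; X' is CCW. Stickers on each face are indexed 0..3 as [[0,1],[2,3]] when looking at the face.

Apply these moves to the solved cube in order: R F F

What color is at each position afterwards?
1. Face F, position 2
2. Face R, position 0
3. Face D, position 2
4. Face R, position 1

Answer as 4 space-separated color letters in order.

Answer: Y O Y R

Derivation:
After move 1 (R): R=RRRR U=WGWG F=GYGY D=YBYB B=WBWB
After move 2 (F): F=GGYY U=WGOO R=WRGR D=RRYB L=OYOB
After move 3 (F): F=YGYG U=WGBY R=OROR D=GWYB L=OROR
Query 1: F[2] = Y
Query 2: R[0] = O
Query 3: D[2] = Y
Query 4: R[1] = R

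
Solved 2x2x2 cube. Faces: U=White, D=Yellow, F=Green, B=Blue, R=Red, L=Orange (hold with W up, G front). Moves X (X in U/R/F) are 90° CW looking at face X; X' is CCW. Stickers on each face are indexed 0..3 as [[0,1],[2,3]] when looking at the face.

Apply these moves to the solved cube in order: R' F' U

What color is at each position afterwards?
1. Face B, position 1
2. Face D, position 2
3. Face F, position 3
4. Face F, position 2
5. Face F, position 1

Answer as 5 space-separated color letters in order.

After move 1 (R'): R=RRRR U=WBWB F=GWGW D=YGYG B=YBYB
After move 2 (F'): F=WWGG U=WBRR R=GRYR D=OOYG L=OBOW
After move 3 (U): U=RWRB F=GRGG R=YBYR B=OBYB L=WWOW
Query 1: B[1] = B
Query 2: D[2] = Y
Query 3: F[3] = G
Query 4: F[2] = G
Query 5: F[1] = R

Answer: B Y G G R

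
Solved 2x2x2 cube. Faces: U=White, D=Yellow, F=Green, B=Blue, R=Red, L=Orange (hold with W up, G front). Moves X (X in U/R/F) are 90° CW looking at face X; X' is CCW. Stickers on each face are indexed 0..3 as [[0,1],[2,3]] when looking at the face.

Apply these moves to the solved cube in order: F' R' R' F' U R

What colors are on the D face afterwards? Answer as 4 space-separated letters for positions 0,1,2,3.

Answer: W G Y O

Derivation:
After move 1 (F'): F=GGGG U=WWRR R=YRYR D=OOYY L=OWOW
After move 2 (R'): R=RRYY U=WBRB F=GWGR D=OGYG B=YBOB
After move 3 (R'): R=RYRY U=WORY F=GBGB D=OWYR B=GBGB
After move 4 (F'): F=BBGG U=WORR R=WYOY D=WWYR L=OYOR
After move 5 (U): U=RWRO F=WYGG R=GBOY B=OYGB L=BBOR
After move 6 (R): R=OGYB U=RYRG F=WWGR D=WGYO B=OYWB
Query: D face = WGYO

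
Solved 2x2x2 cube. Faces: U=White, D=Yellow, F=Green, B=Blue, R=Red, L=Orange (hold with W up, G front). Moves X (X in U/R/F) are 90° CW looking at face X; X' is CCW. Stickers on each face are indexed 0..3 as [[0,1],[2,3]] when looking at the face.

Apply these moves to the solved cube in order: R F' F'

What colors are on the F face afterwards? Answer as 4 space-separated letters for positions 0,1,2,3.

Answer: Y G Y G

Derivation:
After move 1 (R): R=RRRR U=WGWG F=GYGY D=YBYB B=WBWB
After move 2 (F'): F=YYGG U=WGRR R=BRYR D=OOYB L=OGOW
After move 3 (F'): F=YGYG U=WGBY R=OROR D=GWYB L=OROR
Query: F face = YGYG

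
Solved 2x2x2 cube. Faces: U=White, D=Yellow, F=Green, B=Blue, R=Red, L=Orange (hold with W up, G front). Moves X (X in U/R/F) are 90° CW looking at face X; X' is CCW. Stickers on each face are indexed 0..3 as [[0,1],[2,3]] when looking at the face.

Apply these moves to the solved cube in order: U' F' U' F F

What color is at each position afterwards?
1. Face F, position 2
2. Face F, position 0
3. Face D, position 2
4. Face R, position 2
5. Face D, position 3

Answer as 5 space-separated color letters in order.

Answer: W G Y R Y

Derivation:
After move 1 (U'): U=WWWW F=OOGG R=GGRR B=RRBB L=BBOO
After move 2 (F'): F=OGOG U=WWGR R=YGYR D=BOYY L=BWOW
After move 3 (U'): U=WRWG F=BWOG R=OGYR B=YGBB L=RROW
After move 4 (F): F=OBGW U=WRWR R=WGGR D=YOYY L=RBOO
After move 5 (F): F=GOWB U=WROB R=WGRR D=GWYY L=RYOO
Query 1: F[2] = W
Query 2: F[0] = G
Query 3: D[2] = Y
Query 4: R[2] = R
Query 5: D[3] = Y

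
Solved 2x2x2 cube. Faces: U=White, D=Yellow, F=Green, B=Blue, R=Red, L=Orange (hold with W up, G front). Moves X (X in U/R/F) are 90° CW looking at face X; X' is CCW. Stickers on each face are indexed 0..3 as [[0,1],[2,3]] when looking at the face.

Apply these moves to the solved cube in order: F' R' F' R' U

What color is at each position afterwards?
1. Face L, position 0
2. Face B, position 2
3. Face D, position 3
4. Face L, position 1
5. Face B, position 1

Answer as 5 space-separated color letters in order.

Answer: W W G B B

Derivation:
After move 1 (F'): F=GGGG U=WWRR R=YRYR D=OOYY L=OWOW
After move 2 (R'): R=RRYY U=WBRB F=GWGR D=OGYG B=YBOB
After move 3 (F'): F=WRGG U=WBRY R=GROY D=WWYG L=OBOR
After move 4 (R'): R=RYGO U=WORY F=WBGY D=WRYG B=GBWB
After move 5 (U): U=RWYO F=RYGY R=GBGO B=OBWB L=WBOR
Query 1: L[0] = W
Query 2: B[2] = W
Query 3: D[3] = G
Query 4: L[1] = B
Query 5: B[1] = B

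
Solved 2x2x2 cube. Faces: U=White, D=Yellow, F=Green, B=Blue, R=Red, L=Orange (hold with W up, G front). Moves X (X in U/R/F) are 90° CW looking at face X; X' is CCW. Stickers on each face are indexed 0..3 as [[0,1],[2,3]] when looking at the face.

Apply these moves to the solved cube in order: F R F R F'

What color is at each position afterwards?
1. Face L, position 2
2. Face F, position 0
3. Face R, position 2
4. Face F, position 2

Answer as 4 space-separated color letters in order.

Answer: O W R G

Derivation:
After move 1 (F): F=GGGG U=WWOO R=WRWR D=RRYY L=OYOY
After move 2 (R): R=WWRR U=WGOG F=GRGY D=RBYB B=OBWB
After move 3 (F): F=GGYR U=WGYY R=OWGR D=RWYB L=OROB
After move 4 (R): R=GORW U=WGYR F=GWYB D=RWYO B=YBGB
After move 5 (F'): F=WBGY U=WGGR R=WORW D=RBYO L=OROY
Query 1: L[2] = O
Query 2: F[0] = W
Query 3: R[2] = R
Query 4: F[2] = G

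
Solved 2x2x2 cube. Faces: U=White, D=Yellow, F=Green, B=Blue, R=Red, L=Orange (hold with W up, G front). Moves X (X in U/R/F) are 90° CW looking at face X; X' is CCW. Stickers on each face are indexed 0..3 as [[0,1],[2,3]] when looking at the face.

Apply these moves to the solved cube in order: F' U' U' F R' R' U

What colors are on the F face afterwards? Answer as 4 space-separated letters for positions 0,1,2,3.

Answer: R W G G

Derivation:
After move 1 (F'): F=GGGG U=WWRR R=YRYR D=OOYY L=OWOW
After move 2 (U'): U=WRWR F=OWGG R=GGYR B=YRBB L=BBOW
After move 3 (U'): U=RRWW F=BBGG R=OWYR B=GGBB L=YROW
After move 4 (F): F=GBGB U=RRWR R=WWWR D=YOYY L=YOOO
After move 5 (R'): R=WRWW U=RBWG F=GRGR D=YBYB B=YGOB
After move 6 (R'): R=RWWW U=ROWY F=GBGG D=YRYR B=BGBB
After move 7 (U): U=WRYO F=RWGG R=BGWW B=YOBB L=GBOO
Query: F face = RWGG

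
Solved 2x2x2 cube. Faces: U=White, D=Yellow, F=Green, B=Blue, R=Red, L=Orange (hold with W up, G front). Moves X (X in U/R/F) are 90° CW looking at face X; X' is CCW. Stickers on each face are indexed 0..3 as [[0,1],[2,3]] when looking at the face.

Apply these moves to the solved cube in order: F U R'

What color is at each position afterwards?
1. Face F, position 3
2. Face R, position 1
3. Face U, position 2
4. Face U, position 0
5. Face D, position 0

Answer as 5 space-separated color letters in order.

Answer: W R O O R

Derivation:
After move 1 (F): F=GGGG U=WWOO R=WRWR D=RRYY L=OYOY
After move 2 (U): U=OWOW F=WRGG R=BBWR B=OYBB L=GGOY
After move 3 (R'): R=BRBW U=OBOO F=WWGW D=RRYG B=YYRB
Query 1: F[3] = W
Query 2: R[1] = R
Query 3: U[2] = O
Query 4: U[0] = O
Query 5: D[0] = R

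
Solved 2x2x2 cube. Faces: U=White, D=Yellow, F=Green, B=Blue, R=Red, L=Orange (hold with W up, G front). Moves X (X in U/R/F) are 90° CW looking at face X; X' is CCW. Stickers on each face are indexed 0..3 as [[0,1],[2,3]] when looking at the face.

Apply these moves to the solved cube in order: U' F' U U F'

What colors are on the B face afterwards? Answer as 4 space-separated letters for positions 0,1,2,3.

Answer: O G B B

Derivation:
After move 1 (U'): U=WWWW F=OOGG R=GGRR B=RRBB L=BBOO
After move 2 (F'): F=OGOG U=WWGR R=YGYR D=BOYY L=BWOW
After move 3 (U): U=GWRW F=YGOG R=RRYR B=BWBB L=OGOW
After move 4 (U): U=RGWW F=RROG R=BWYR B=OGBB L=YGOW
After move 5 (F'): F=RGRO U=RGBY R=OWBR D=GWYY L=YWOW
Query: B face = OGBB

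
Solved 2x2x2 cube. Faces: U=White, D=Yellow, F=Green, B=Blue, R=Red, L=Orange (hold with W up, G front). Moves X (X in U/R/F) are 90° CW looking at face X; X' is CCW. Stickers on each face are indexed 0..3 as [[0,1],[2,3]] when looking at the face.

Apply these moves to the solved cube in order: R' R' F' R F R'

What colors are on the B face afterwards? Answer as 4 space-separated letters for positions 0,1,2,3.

After move 1 (R'): R=RRRR U=WBWB F=GWGW D=YGYG B=YBYB
After move 2 (R'): R=RRRR U=WYWY F=GBGB D=YWYW B=GBGB
After move 3 (F'): F=BBGG U=WYRR R=WRYR D=OOYW L=OYOW
After move 4 (R): R=YWRR U=WBRG F=BOGW D=OGYG B=RBYB
After move 5 (F): F=GBWO U=WBWY R=RWGR D=RYYG L=OOOG
After move 6 (R'): R=WRRG U=WYWR F=GBWY D=RBYO B=GBYB
Query: B face = GBYB

Answer: G B Y B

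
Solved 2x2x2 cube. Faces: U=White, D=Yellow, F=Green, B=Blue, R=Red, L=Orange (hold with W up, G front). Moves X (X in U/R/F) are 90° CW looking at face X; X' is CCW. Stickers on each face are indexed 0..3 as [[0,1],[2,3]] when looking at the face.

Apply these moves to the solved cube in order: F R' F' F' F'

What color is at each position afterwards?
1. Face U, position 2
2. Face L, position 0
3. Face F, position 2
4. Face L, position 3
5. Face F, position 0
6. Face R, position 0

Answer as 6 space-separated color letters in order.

After move 1 (F): F=GGGG U=WWOO R=WRWR D=RRYY L=OYOY
After move 2 (R'): R=RRWW U=WBOB F=GWGO D=RGYG B=YBRB
After move 3 (F'): F=WOGG U=WBRW R=GRRW D=YYYG L=OBOO
After move 4 (F'): F=OGWG U=WBGR R=YRYW D=BOYG L=OWOR
After move 5 (F'): F=GGOW U=WBYY R=ORBW D=WRYG L=OROG
Query 1: U[2] = Y
Query 2: L[0] = O
Query 3: F[2] = O
Query 4: L[3] = G
Query 5: F[0] = G
Query 6: R[0] = O

Answer: Y O O G G O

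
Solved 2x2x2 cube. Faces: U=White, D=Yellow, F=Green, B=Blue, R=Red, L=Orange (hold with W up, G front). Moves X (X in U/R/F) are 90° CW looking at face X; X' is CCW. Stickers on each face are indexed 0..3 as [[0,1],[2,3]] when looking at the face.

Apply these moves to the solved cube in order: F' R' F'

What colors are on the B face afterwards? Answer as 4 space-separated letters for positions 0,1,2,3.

After move 1 (F'): F=GGGG U=WWRR R=YRYR D=OOYY L=OWOW
After move 2 (R'): R=RRYY U=WBRB F=GWGR D=OGYG B=YBOB
After move 3 (F'): F=WRGG U=WBRY R=GROY D=WWYG L=OBOR
Query: B face = YBOB

Answer: Y B O B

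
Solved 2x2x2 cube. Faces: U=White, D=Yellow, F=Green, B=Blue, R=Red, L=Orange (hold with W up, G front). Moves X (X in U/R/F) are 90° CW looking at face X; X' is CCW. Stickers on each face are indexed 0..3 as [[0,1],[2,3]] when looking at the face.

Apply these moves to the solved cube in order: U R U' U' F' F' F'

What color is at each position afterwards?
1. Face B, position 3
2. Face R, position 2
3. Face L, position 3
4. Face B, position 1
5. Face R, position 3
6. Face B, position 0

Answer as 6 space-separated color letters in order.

After move 1 (U): U=WWWW F=RRGG R=BBRR B=OOBB L=GGOO
After move 2 (R): R=RBRB U=WRWG F=RYGY D=YBYO B=WOWB
After move 3 (U'): U=RGWW F=GGGY R=RYRB B=RBWB L=WOOO
After move 4 (U'): U=GWRW F=WOGY R=GGRB B=RYWB L=RBOO
After move 5 (F'): F=OYWG U=GWGR R=BGYB D=BOYO L=RWOR
After move 6 (F'): F=YGOW U=GWBY R=OGBB D=WRYO L=RROG
After move 7 (F'): F=GWYO U=GWOB R=RGWB D=RGYO L=RYOB
Query 1: B[3] = B
Query 2: R[2] = W
Query 3: L[3] = B
Query 4: B[1] = Y
Query 5: R[3] = B
Query 6: B[0] = R

Answer: B W B Y B R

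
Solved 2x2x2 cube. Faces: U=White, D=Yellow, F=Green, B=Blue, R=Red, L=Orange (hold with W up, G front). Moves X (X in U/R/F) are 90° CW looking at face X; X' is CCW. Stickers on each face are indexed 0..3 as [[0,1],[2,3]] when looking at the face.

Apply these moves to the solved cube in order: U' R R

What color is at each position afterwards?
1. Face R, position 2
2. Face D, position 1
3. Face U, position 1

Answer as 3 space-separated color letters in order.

After move 1 (U'): U=WWWW F=OOGG R=GGRR B=RRBB L=BBOO
After move 2 (R): R=RGRG U=WOWG F=OYGY D=YBYR B=WRWB
After move 3 (R): R=RRGG U=WYWY F=OBGR D=YWYW B=GROB
Query 1: R[2] = G
Query 2: D[1] = W
Query 3: U[1] = Y

Answer: G W Y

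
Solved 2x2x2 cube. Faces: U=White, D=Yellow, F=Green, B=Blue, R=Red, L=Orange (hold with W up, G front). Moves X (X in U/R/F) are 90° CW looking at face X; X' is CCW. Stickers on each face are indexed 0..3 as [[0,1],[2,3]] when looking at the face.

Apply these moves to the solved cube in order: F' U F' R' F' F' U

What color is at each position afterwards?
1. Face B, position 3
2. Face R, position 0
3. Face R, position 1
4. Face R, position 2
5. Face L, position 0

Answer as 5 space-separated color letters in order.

Answer: B Y W W Y

Derivation:
After move 1 (F'): F=GGGG U=WWRR R=YRYR D=OOYY L=OWOW
After move 2 (U): U=RWRW F=YRGG R=BBYR B=OWBB L=GGOW
After move 3 (F'): F=RGYG U=RWBY R=OBOR D=GWYY L=GWOR
After move 4 (R'): R=BROO U=RBBO F=RWYY D=GGYG B=YWWB
After move 5 (F'): F=WYRY U=RBBO R=GRGO D=WRYG L=GOOB
After move 6 (F'): F=YYWR U=RBGG R=RRWO D=OBYG L=GOOB
After move 7 (U): U=GRGB F=RRWR R=YWWO B=GOWB L=YYOB
Query 1: B[3] = B
Query 2: R[0] = Y
Query 3: R[1] = W
Query 4: R[2] = W
Query 5: L[0] = Y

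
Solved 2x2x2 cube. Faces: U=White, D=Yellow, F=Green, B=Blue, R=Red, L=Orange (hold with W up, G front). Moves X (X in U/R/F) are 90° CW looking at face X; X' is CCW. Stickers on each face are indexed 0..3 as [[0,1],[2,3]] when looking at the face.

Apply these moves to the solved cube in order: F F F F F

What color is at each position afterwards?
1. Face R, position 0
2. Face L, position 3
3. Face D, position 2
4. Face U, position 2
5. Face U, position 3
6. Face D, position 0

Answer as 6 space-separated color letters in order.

Answer: W Y Y O O R

Derivation:
After move 1 (F): F=GGGG U=WWOO R=WRWR D=RRYY L=OYOY
After move 2 (F): F=GGGG U=WWYY R=OROR D=WWYY L=OROR
After move 3 (F): F=GGGG U=WWRR R=YRYR D=OOYY L=OWOW
After move 4 (F): F=GGGG U=WWWW R=RRRR D=YYYY L=OOOO
After move 5 (F): F=GGGG U=WWOO R=WRWR D=RRYY L=OYOY
Query 1: R[0] = W
Query 2: L[3] = Y
Query 3: D[2] = Y
Query 4: U[2] = O
Query 5: U[3] = O
Query 6: D[0] = R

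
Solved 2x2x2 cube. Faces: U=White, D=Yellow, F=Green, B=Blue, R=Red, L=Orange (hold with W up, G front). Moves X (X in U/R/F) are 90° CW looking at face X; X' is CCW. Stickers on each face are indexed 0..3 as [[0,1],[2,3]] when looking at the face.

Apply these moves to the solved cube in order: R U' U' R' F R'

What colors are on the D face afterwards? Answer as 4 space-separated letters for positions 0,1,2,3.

After move 1 (R): R=RRRR U=WGWG F=GYGY D=YBYB B=WBWB
After move 2 (U'): U=GGWW F=OOGY R=GYRR B=RRWB L=WBOO
After move 3 (U'): U=GWGW F=WBGY R=OORR B=GYWB L=RROO
After move 4 (R'): R=OROR U=GWGG F=WWGW D=YBYY B=BYBB
After move 5 (F): F=GWWW U=GWOR R=GRGR D=OOYY L=RYOB
After move 6 (R'): R=RRGG U=GBOB F=GWWR D=OWYW B=YYOB
Query: D face = OWYW

Answer: O W Y W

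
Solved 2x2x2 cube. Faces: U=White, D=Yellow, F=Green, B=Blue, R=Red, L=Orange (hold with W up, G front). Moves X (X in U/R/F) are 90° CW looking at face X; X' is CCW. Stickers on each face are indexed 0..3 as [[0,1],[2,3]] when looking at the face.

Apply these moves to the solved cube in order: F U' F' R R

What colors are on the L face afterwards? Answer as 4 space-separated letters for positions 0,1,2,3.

Answer: B O O W

Derivation:
After move 1 (F): F=GGGG U=WWOO R=WRWR D=RRYY L=OYOY
After move 2 (U'): U=WOWO F=OYGG R=GGWR B=WRBB L=BBOY
After move 3 (F'): F=YGOG U=WOGW R=RGRR D=BYYY L=BOOW
After move 4 (R): R=RRRG U=WGGG F=YYOY D=BBYW B=WROB
After move 5 (R): R=RRGR U=WYGY F=YBOW D=BOYW B=GRGB
Query: L face = BOOW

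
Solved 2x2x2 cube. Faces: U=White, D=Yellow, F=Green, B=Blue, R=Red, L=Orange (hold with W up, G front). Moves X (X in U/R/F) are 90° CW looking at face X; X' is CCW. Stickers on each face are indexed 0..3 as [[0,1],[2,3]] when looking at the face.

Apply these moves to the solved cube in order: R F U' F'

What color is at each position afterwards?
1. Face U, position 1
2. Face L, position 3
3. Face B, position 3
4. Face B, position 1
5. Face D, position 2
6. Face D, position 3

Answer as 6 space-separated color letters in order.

Answer: O W B R Y B

Derivation:
After move 1 (R): R=RRRR U=WGWG F=GYGY D=YBYB B=WBWB
After move 2 (F): F=GGYY U=WGOO R=WRGR D=RRYB L=OYOB
After move 3 (U'): U=GOWO F=OYYY R=GGGR B=WRWB L=WBOB
After move 4 (F'): F=YYOY U=GOGG R=RGRR D=BBYB L=WOOW
Query 1: U[1] = O
Query 2: L[3] = W
Query 3: B[3] = B
Query 4: B[1] = R
Query 5: D[2] = Y
Query 6: D[3] = B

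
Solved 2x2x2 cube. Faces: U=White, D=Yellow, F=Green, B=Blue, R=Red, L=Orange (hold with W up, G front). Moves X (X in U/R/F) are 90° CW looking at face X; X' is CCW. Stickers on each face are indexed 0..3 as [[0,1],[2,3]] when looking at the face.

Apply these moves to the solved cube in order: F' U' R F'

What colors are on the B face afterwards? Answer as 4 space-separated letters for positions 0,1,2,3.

Answer: R R R B

Derivation:
After move 1 (F'): F=GGGG U=WWRR R=YRYR D=OOYY L=OWOW
After move 2 (U'): U=WRWR F=OWGG R=GGYR B=YRBB L=BBOW
After move 3 (R): R=YGRG U=WWWG F=OOGY D=OBYY B=RRRB
After move 4 (F'): F=OYOG U=WWYR R=BGOG D=BWYY L=BGOW
Query: B face = RRRB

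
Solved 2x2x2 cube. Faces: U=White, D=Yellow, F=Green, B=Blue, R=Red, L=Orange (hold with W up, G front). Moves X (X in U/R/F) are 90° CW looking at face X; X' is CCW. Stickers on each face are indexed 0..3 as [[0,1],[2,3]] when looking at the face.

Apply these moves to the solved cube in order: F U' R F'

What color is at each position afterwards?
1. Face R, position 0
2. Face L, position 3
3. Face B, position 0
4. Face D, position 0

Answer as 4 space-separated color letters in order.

After move 1 (F): F=GGGG U=WWOO R=WRWR D=RRYY L=OYOY
After move 2 (U'): U=WOWO F=OYGG R=GGWR B=WRBB L=BBOY
After move 3 (R): R=WGRG U=WYWG F=ORGY D=RBYW B=OROB
After move 4 (F'): F=RYOG U=WYWR R=BGRG D=BYYW L=BGOW
Query 1: R[0] = B
Query 2: L[3] = W
Query 3: B[0] = O
Query 4: D[0] = B

Answer: B W O B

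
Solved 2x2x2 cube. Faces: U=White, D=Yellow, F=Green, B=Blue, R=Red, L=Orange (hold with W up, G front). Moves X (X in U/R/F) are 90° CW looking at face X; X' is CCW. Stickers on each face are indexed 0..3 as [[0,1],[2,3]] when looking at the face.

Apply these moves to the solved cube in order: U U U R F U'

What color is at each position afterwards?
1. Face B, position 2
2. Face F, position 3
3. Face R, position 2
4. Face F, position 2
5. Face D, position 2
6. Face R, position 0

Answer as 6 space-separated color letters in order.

After move 1 (U): U=WWWW F=RRGG R=BBRR B=OOBB L=GGOO
After move 2 (U): U=WWWW F=BBGG R=OORR B=GGBB L=RROO
After move 3 (U): U=WWWW F=OOGG R=GGRR B=RRBB L=BBOO
After move 4 (R): R=RGRG U=WOWG F=OYGY D=YBYR B=WRWB
After move 5 (F): F=GOYY U=WOOB R=WGGG D=RRYR L=BYOB
After move 6 (U'): U=OBWO F=BYYY R=GOGG B=WGWB L=WROB
Query 1: B[2] = W
Query 2: F[3] = Y
Query 3: R[2] = G
Query 4: F[2] = Y
Query 5: D[2] = Y
Query 6: R[0] = G

Answer: W Y G Y Y G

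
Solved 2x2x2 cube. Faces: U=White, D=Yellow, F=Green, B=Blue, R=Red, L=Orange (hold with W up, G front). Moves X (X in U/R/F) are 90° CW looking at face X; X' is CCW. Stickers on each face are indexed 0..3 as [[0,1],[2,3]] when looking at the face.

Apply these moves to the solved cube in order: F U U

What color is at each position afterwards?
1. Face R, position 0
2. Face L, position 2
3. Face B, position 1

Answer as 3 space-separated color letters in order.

Answer: O O G

Derivation:
After move 1 (F): F=GGGG U=WWOO R=WRWR D=RRYY L=OYOY
After move 2 (U): U=OWOW F=WRGG R=BBWR B=OYBB L=GGOY
After move 3 (U): U=OOWW F=BBGG R=OYWR B=GGBB L=WROY
Query 1: R[0] = O
Query 2: L[2] = O
Query 3: B[1] = G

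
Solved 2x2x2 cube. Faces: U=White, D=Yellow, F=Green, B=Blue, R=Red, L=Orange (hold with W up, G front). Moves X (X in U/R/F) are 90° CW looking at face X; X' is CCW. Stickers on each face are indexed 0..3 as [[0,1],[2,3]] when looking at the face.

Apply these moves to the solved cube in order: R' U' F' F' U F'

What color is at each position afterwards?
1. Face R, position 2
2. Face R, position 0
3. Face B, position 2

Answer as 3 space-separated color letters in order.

After move 1 (R'): R=RRRR U=WBWB F=GWGW D=YGYG B=YBYB
After move 2 (U'): U=BBWW F=OOGW R=GWRR B=RRYB L=YBOO
After move 3 (F'): F=OWOG U=BBGR R=GWYR D=BOYG L=YWOW
After move 4 (F'): F=WGOO U=BBGY R=OWBR D=WWYG L=YROG
After move 5 (U): U=GBYB F=OWOO R=RRBR B=YRYB L=WGOG
After move 6 (F'): F=WOOO U=GBRB R=WRWR D=GGYG L=WBOY
Query 1: R[2] = W
Query 2: R[0] = W
Query 3: B[2] = Y

Answer: W W Y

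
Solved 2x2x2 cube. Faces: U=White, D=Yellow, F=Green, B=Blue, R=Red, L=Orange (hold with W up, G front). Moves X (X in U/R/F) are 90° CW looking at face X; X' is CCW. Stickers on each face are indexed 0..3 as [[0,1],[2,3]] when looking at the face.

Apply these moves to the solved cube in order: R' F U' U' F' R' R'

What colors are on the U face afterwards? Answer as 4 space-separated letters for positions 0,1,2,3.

Answer: O G O G

Derivation:
After move 1 (R'): R=RRRR U=WBWB F=GWGW D=YGYG B=YBYB
After move 2 (F): F=GGWW U=WBOO R=WRBR D=RRYG L=OYOG
After move 3 (U'): U=BOWO F=OYWW R=GGBR B=WRYB L=YBOG
After move 4 (U'): U=OOBW F=YBWW R=OYBR B=GGYB L=WROG
After move 5 (F'): F=BWYW U=OOOB R=RYRR D=RGYG L=WWOB
After move 6 (R'): R=YRRR U=OYOG F=BOYB D=RWYW B=GGGB
After move 7 (R'): R=RRYR U=OGOG F=BYYG D=ROYB B=WGWB
Query: U face = OGOG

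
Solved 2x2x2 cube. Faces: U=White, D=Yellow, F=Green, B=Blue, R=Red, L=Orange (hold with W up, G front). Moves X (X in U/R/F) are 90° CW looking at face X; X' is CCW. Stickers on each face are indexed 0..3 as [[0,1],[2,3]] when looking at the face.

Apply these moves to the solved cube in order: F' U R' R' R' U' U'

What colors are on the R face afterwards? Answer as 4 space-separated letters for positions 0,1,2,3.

After move 1 (F'): F=GGGG U=WWRR R=YRYR D=OOYY L=OWOW
After move 2 (U): U=RWRW F=YRGG R=BBYR B=OWBB L=GGOW
After move 3 (R'): R=BRBY U=RBRO F=YWGW D=ORYG B=YWOB
After move 4 (R'): R=RYBB U=RORY F=YBGO D=OWYW B=GWRB
After move 5 (R'): R=YBRB U=RRRG F=YOGY D=OBYO B=WWWB
After move 6 (U'): U=RGRR F=GGGY R=YORB B=YBWB L=WWOW
After move 7 (U'): U=GRRR F=WWGY R=GGRB B=YOWB L=YBOW
Query: R face = GGRB

Answer: G G R B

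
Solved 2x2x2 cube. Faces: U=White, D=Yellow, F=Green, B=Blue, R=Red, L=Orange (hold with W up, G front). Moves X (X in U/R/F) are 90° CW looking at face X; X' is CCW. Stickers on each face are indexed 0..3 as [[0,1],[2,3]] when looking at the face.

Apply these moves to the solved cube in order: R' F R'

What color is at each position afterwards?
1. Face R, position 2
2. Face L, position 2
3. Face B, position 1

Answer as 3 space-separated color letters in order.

Answer: W O B

Derivation:
After move 1 (R'): R=RRRR U=WBWB F=GWGW D=YGYG B=YBYB
After move 2 (F): F=GGWW U=WBOO R=WRBR D=RRYG L=OYOG
After move 3 (R'): R=RRWB U=WYOY F=GBWO D=RGYW B=GBRB
Query 1: R[2] = W
Query 2: L[2] = O
Query 3: B[1] = B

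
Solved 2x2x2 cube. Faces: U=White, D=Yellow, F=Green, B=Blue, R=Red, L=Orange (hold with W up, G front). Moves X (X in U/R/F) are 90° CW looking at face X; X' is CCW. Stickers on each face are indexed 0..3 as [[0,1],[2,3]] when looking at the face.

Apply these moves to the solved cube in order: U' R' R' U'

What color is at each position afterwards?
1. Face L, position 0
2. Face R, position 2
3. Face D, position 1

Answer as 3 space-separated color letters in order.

After move 1 (U'): U=WWWW F=OOGG R=GGRR B=RRBB L=BBOO
After move 2 (R'): R=GRGR U=WBWR F=OWGW D=YOYG B=YRYB
After move 3 (R'): R=RRGG U=WYWY F=OBGR D=YWYW B=GROB
After move 4 (U'): U=YYWW F=BBGR R=OBGG B=RROB L=GROO
Query 1: L[0] = G
Query 2: R[2] = G
Query 3: D[1] = W

Answer: G G W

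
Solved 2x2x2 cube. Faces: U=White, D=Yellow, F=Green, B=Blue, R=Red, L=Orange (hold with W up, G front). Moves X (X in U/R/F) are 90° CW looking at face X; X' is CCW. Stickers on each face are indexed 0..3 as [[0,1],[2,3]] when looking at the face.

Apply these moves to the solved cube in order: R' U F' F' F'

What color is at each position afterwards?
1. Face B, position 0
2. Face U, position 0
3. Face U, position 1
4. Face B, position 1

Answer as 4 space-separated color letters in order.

After move 1 (R'): R=RRRR U=WBWB F=GWGW D=YGYG B=YBYB
After move 2 (U): U=WWBB F=RRGW R=YBRR B=OOYB L=GWOO
After move 3 (F'): F=RWRG U=WWYR R=GBYR D=WOYG L=GBOB
After move 4 (F'): F=WGRR U=WWGY R=OBWR D=BBYG L=GROY
After move 5 (F'): F=GRWR U=WWOW R=BBBR D=RYYG L=GYOG
Query 1: B[0] = O
Query 2: U[0] = W
Query 3: U[1] = W
Query 4: B[1] = O

Answer: O W W O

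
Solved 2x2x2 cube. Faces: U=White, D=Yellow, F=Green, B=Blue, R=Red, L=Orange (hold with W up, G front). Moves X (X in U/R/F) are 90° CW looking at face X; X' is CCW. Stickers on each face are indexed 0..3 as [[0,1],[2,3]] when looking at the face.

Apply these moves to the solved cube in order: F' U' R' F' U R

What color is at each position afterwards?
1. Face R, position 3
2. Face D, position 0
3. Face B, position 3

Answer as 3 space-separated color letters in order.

After move 1 (F'): F=GGGG U=WWRR R=YRYR D=OOYY L=OWOW
After move 2 (U'): U=WRWR F=OWGG R=GGYR B=YRBB L=BBOW
After move 3 (R'): R=GRGY U=WBWY F=ORGR D=OWYG B=YROB
After move 4 (F'): F=RROG U=WBGG R=WROY D=BWYG L=BYOW
After move 5 (U): U=GWGB F=WROG R=YROY B=BYOB L=RROW
After move 6 (R): R=OYYR U=GRGG F=WWOG D=BOYB B=BYWB
Query 1: R[3] = R
Query 2: D[0] = B
Query 3: B[3] = B

Answer: R B B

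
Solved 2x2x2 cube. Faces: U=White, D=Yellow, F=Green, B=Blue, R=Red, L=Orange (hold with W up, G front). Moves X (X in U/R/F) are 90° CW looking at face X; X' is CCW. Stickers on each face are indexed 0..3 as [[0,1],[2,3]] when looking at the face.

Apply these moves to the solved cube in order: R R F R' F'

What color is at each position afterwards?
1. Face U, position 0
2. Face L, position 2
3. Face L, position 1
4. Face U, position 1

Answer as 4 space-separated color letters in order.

Answer: W O G G

Derivation:
After move 1 (R): R=RRRR U=WGWG F=GYGY D=YBYB B=WBWB
After move 2 (R): R=RRRR U=WYWY F=GBGB D=YWYW B=GBGB
After move 3 (F): F=GGBB U=WYOO R=WRYR D=RRYW L=OYOW
After move 4 (R'): R=RRWY U=WGOG F=GYBO D=RGYB B=WBRB
After move 5 (F'): F=YOGB U=WGRW R=GRRY D=YWYB L=OGOO
Query 1: U[0] = W
Query 2: L[2] = O
Query 3: L[1] = G
Query 4: U[1] = G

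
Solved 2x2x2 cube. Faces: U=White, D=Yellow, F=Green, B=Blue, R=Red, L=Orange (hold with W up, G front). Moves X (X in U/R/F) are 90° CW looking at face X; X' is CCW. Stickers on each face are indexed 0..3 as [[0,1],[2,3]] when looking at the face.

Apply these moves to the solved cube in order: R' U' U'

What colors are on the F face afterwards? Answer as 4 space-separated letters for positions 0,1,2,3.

Answer: Y B G W

Derivation:
After move 1 (R'): R=RRRR U=WBWB F=GWGW D=YGYG B=YBYB
After move 2 (U'): U=BBWW F=OOGW R=GWRR B=RRYB L=YBOO
After move 3 (U'): U=BWBW F=YBGW R=OORR B=GWYB L=RROO
Query: F face = YBGW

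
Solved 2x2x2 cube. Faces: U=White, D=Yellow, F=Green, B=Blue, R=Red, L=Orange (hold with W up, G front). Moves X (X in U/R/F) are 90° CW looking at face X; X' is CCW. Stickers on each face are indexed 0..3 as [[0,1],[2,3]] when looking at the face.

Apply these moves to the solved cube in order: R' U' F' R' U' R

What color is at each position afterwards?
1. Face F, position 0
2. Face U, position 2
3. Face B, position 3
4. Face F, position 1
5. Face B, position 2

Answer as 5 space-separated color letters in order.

Answer: Y B B W R

Derivation:
After move 1 (R'): R=RRRR U=WBWB F=GWGW D=YGYG B=YBYB
After move 2 (U'): U=BBWW F=OOGW R=GWRR B=RRYB L=YBOO
After move 3 (F'): F=OWOG U=BBGR R=GWYR D=BOYG L=YWOW
After move 4 (R'): R=WRGY U=BYGR F=OBOR D=BWYG B=GROB
After move 5 (U'): U=YRBG F=YWOR R=OBGY B=WROB L=GROW
After move 6 (R): R=GOYB U=YWBR F=YWOG D=BOYW B=GRRB
Query 1: F[0] = Y
Query 2: U[2] = B
Query 3: B[3] = B
Query 4: F[1] = W
Query 5: B[2] = R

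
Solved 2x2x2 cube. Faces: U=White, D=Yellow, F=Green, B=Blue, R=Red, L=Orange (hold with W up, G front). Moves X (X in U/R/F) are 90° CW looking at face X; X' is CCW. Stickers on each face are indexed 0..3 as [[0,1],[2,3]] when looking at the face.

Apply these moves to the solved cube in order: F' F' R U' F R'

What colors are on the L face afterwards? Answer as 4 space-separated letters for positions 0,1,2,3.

Answer: Y W O B

Derivation:
After move 1 (F'): F=GGGG U=WWRR R=YRYR D=OOYY L=OWOW
After move 2 (F'): F=GGGG U=WWYY R=OROR D=WWYY L=OROR
After move 3 (R): R=OORR U=WGYG F=GWGY D=WBYB B=YBWB
After move 4 (U'): U=GGWY F=ORGY R=GWRR B=OOWB L=YBOR
After move 5 (F): F=GOYR U=GGRB R=WWYR D=RGYB L=YWOB
After move 6 (R'): R=WRWY U=GWRO F=GGYB D=ROYR B=BOGB
Query: L face = YWOB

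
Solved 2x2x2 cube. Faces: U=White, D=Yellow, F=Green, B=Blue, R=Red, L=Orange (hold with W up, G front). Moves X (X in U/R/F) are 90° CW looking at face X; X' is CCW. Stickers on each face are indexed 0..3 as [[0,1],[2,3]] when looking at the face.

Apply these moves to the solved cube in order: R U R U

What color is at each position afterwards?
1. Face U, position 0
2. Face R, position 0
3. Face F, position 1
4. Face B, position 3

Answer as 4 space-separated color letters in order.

Answer: G G W B

Derivation:
After move 1 (R): R=RRRR U=WGWG F=GYGY D=YBYB B=WBWB
After move 2 (U): U=WWGG F=RRGY R=WBRR B=OOWB L=GYOO
After move 3 (R): R=RWRB U=WRGY F=RBGB D=YWYO B=GOWB
After move 4 (U): U=GWYR F=RWGB R=GORB B=GYWB L=RBOO
Query 1: U[0] = G
Query 2: R[0] = G
Query 3: F[1] = W
Query 4: B[3] = B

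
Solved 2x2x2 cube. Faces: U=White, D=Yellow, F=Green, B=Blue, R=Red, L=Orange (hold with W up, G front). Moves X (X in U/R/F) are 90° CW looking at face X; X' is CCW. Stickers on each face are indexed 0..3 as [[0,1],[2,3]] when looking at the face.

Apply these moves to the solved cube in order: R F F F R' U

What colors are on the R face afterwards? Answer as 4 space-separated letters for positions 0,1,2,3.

After move 1 (R): R=RRRR U=WGWG F=GYGY D=YBYB B=WBWB
After move 2 (F): F=GGYY U=WGOO R=WRGR D=RRYB L=OYOB
After move 3 (F): F=YGYG U=WGBY R=OROR D=GWYB L=OROR
After move 4 (F): F=YYGG U=WGRR R=BRYR D=OOYB L=OGOW
After move 5 (R'): R=RRBY U=WWRW F=YGGR D=OYYG B=BBOB
After move 6 (U): U=RWWW F=RRGR R=BBBY B=OGOB L=YGOW
Query: R face = BBBY

Answer: B B B Y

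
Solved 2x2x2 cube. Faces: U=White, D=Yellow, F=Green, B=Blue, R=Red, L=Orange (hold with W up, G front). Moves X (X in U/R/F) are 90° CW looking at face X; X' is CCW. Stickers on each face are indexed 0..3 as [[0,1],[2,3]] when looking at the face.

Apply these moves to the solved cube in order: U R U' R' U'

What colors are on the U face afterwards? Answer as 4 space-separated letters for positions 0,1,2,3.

After move 1 (U): U=WWWW F=RRGG R=BBRR B=OOBB L=GGOO
After move 2 (R): R=RBRB U=WRWG F=RYGY D=YBYO B=WOWB
After move 3 (U'): U=RGWW F=GGGY R=RYRB B=RBWB L=WOOO
After move 4 (R'): R=YBRR U=RWWR F=GGGW D=YGYY B=OBBB
After move 5 (U'): U=WRRW F=WOGW R=GGRR B=YBBB L=OBOO
Query: U face = WRRW

Answer: W R R W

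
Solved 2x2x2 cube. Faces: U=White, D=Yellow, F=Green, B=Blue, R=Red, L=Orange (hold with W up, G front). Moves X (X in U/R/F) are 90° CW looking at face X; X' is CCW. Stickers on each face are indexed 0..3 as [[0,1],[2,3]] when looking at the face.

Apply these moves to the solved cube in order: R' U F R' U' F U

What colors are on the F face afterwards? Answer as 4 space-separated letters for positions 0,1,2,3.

After move 1 (R'): R=RRRR U=WBWB F=GWGW D=YGYG B=YBYB
After move 2 (U): U=WWBB F=RRGW R=YBRR B=OOYB L=GWOO
After move 3 (F): F=GRWR U=WWOW R=BBBR D=RYYG L=GYOG
After move 4 (R'): R=BRBB U=WYOO F=GWWW D=RRYR B=GOYB
After move 5 (U'): U=YOWO F=GYWW R=GWBB B=BRYB L=GOOG
After move 6 (F): F=WGWY U=YOGO R=WWOB D=BGYR L=GROR
After move 7 (U): U=GYOO F=WWWY R=BROB B=GRYB L=WGOR
Query: F face = WWWY

Answer: W W W Y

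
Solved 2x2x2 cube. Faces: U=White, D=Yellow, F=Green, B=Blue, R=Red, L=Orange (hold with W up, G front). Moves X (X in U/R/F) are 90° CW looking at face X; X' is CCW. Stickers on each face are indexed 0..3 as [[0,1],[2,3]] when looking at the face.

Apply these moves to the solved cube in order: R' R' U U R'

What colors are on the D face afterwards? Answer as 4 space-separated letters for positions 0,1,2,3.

Answer: Y B Y B

Derivation:
After move 1 (R'): R=RRRR U=WBWB F=GWGW D=YGYG B=YBYB
After move 2 (R'): R=RRRR U=WYWY F=GBGB D=YWYW B=GBGB
After move 3 (U): U=WWYY F=RRGB R=GBRR B=OOGB L=GBOO
After move 4 (U): U=YWYW F=GBGB R=OORR B=GBGB L=RROO
After move 5 (R'): R=OROR U=YGYG F=GWGW D=YBYB B=WBWB
Query: D face = YBYB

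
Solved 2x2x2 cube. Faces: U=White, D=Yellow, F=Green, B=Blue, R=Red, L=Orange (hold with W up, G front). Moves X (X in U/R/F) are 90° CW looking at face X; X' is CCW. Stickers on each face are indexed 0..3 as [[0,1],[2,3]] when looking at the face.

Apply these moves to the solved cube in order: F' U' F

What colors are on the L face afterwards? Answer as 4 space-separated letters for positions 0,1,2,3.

Answer: B O O O

Derivation:
After move 1 (F'): F=GGGG U=WWRR R=YRYR D=OOYY L=OWOW
After move 2 (U'): U=WRWR F=OWGG R=GGYR B=YRBB L=BBOW
After move 3 (F): F=GOGW U=WRWB R=WGRR D=YGYY L=BOOO
Query: L face = BOOO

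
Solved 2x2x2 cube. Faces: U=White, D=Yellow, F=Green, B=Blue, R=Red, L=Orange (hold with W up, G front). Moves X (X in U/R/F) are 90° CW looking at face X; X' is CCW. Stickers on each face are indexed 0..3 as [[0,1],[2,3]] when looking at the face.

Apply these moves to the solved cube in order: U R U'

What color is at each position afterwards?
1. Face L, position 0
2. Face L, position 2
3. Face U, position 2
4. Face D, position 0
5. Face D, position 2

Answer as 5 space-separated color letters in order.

Answer: W O W Y Y

Derivation:
After move 1 (U): U=WWWW F=RRGG R=BBRR B=OOBB L=GGOO
After move 2 (R): R=RBRB U=WRWG F=RYGY D=YBYO B=WOWB
After move 3 (U'): U=RGWW F=GGGY R=RYRB B=RBWB L=WOOO
Query 1: L[0] = W
Query 2: L[2] = O
Query 3: U[2] = W
Query 4: D[0] = Y
Query 5: D[2] = Y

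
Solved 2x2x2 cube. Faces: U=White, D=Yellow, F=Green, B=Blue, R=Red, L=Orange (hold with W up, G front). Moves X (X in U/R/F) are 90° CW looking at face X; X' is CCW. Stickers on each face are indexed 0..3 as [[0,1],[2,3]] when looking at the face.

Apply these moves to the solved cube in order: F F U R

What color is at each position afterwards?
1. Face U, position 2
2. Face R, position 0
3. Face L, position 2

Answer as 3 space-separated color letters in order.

After move 1 (F): F=GGGG U=WWOO R=WRWR D=RRYY L=OYOY
After move 2 (F): F=GGGG U=WWYY R=OROR D=WWYY L=OROR
After move 3 (U): U=YWYW F=ORGG R=BBOR B=ORBB L=GGOR
After move 4 (R): R=OBRB U=YRYG F=OWGY D=WBYO B=WRWB
Query 1: U[2] = Y
Query 2: R[0] = O
Query 3: L[2] = O

Answer: Y O O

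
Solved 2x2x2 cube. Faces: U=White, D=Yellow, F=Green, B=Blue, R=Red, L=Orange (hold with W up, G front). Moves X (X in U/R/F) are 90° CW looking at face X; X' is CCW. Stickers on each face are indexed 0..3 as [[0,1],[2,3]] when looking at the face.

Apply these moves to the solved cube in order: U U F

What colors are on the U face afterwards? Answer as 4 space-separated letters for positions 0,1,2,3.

Answer: W W O R

Derivation:
After move 1 (U): U=WWWW F=RRGG R=BBRR B=OOBB L=GGOO
After move 2 (U): U=WWWW F=BBGG R=OORR B=GGBB L=RROO
After move 3 (F): F=GBGB U=WWOR R=WOWR D=ROYY L=RYOY
Query: U face = WWOR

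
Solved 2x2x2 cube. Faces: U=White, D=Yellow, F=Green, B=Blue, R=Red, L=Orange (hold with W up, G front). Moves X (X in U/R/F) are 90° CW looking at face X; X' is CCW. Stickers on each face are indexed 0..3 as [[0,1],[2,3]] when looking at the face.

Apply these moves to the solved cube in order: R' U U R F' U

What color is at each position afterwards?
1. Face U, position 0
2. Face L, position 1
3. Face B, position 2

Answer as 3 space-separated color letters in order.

After move 1 (R'): R=RRRR U=WBWB F=GWGW D=YGYG B=YBYB
After move 2 (U): U=WWBB F=RRGW R=YBRR B=OOYB L=GWOO
After move 3 (U): U=BWBW F=YBGW R=OORR B=GWYB L=RROO
After move 4 (R): R=RORO U=BBBW F=YGGG D=YYYG B=WWWB
After move 5 (F'): F=GGYG U=BBRR R=YOYO D=ROYG L=RWOB
After move 6 (U): U=RBRB F=YOYG R=WWYO B=RWWB L=GGOB
Query 1: U[0] = R
Query 2: L[1] = G
Query 3: B[2] = W

Answer: R G W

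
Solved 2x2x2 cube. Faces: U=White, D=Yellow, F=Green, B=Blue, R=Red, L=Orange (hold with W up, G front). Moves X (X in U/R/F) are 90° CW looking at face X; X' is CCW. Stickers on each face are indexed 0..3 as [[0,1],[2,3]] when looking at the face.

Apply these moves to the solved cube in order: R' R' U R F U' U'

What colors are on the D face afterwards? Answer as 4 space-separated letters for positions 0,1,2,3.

After move 1 (R'): R=RRRR U=WBWB F=GWGW D=YGYG B=YBYB
After move 2 (R'): R=RRRR U=WYWY F=GBGB D=YWYW B=GBGB
After move 3 (U): U=WWYY F=RRGB R=GBRR B=OOGB L=GBOO
After move 4 (R): R=RGRB U=WRYB F=RWGW D=YGYO B=YOWB
After move 5 (F): F=GRWW U=WROB R=YGBB D=RRYO L=GYOG
After move 6 (U'): U=RBWO F=GYWW R=GRBB B=YGWB L=YOOG
After move 7 (U'): U=BORW F=YOWW R=GYBB B=GRWB L=YGOG
Query: D face = RRYO

Answer: R R Y O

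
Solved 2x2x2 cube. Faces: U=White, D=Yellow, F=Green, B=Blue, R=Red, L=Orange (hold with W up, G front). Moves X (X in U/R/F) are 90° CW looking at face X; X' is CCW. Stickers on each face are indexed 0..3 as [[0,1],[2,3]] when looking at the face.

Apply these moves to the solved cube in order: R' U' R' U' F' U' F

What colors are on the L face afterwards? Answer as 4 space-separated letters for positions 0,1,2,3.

After move 1 (R'): R=RRRR U=WBWB F=GWGW D=YGYG B=YBYB
After move 2 (U'): U=BBWW F=OOGW R=GWRR B=RRYB L=YBOO
After move 3 (R'): R=WRGR U=BYWR F=OBGW D=YOYW B=GRGB
After move 4 (U'): U=YRBW F=YBGW R=OBGR B=WRGB L=GROO
After move 5 (F'): F=BWYG U=YROG R=OBYR D=ROYW L=GWOB
After move 6 (U'): U=RGYO F=GWYG R=BWYR B=OBGB L=WROB
After move 7 (F): F=YGGW U=RGBR R=YWOR D=YBYW L=WROO
Query: L face = WROO

Answer: W R O O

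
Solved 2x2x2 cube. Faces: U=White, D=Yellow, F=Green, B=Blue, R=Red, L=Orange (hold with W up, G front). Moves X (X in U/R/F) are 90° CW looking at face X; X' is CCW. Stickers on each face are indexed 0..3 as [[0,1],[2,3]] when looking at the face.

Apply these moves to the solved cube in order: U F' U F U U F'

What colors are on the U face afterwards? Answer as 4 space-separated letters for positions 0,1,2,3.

Answer: G W R W

Derivation:
After move 1 (U): U=WWWW F=RRGG R=BBRR B=OOBB L=GGOO
After move 2 (F'): F=RGRG U=WWBR R=YBYR D=GOYY L=GWOW
After move 3 (U): U=BWRW F=YBRG R=OOYR B=GWBB L=RGOW
After move 4 (F): F=RYGB U=BWWG R=ROWR D=YOYY L=RGOO
After move 5 (U): U=WBGW F=ROGB R=GWWR B=RGBB L=RYOO
After move 6 (U): U=GWWB F=GWGB R=RGWR B=RYBB L=ROOO
After move 7 (F'): F=WBGG U=GWRW R=OGYR D=OOYY L=RBOW
Query: U face = GWRW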